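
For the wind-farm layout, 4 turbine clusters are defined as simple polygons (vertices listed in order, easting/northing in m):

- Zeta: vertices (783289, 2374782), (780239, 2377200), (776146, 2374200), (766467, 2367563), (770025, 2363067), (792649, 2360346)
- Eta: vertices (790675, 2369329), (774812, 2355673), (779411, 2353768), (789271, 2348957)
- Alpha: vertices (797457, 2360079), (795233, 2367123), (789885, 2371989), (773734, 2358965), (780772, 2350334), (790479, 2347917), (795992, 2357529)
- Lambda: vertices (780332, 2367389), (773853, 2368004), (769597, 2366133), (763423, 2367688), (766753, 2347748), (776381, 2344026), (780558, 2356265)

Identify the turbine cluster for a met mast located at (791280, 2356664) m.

Alpha

Cast a ray rightward from (791280, 2356664). For each polygon, the edges (by vertex number in listed order) whose endpoints lie on opposite sides of northing = 2356664, where each meets that height, and whether that is right or left of the point:
Zeta: no edge straddles that height → 0 crossings.
Eta: 1–2 at easting≈775963.2 (left), 4–1 at easting≈789802.2 (left) → 0 crossings.
Alpha: 4–5 at easting≈775610.3 (left), 6–7 at easting≈795495.9 (right) → 1 crossing.
Lambda: 4–5 at easting≈765264.0 (left), 7–1 at easting≈780549.9 (left) → 0 crossings.
Only Alpha has an odd count, so the point is inside Alpha.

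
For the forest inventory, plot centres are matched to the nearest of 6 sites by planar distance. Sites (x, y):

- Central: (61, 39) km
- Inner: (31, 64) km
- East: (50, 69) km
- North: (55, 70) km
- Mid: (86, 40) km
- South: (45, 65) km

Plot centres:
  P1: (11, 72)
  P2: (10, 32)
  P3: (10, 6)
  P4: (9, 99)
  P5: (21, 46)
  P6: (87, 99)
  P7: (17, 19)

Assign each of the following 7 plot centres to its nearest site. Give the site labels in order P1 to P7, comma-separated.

P1 → Inner (d²=464.00)
P2 → Inner (d²=1465.00)
P3 → Central (d²=3690.00)
P4 → Inner (d²=1709.00)
P5 → Inner (d²=424.00)
P6 → North (d²=1865.00)
P7 → Inner (d²=2221.00)

Inner, Inner, Central, Inner, Inner, North, Inner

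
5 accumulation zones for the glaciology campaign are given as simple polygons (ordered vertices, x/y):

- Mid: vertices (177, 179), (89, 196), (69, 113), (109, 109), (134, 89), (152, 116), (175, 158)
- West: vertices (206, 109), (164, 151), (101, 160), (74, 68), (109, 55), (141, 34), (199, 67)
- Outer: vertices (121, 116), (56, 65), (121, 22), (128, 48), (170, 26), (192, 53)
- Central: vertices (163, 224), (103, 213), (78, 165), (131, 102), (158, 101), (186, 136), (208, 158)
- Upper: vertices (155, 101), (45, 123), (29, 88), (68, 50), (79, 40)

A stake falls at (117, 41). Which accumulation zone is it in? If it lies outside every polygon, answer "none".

Outer

Cast a ray rightward from (117, 41). For each polygon, the edges (by vertex number in listed order) whose endpoints lie on opposite sides of y = 41, where each meets that height, and whether that is right or left of the point:
Mid: no edge straddles that height → 0 crossings.
West: 5–6 at x≈130.3 (right), 6–7 at x≈153.3 (right) → 2 crossings.
Outer: 2–3 at x≈92.3 (left), 3–4 at x≈126.1 (right), 4–5 at x≈141.4 (right), 5–6 at x≈182.2 (right) → 3 crossings.
Central: no edge straddles that height → 0 crossings.
Upper: 4–5 at x≈77.9 (left), 5–1 at x≈80.2 (left) → 0 crossings.
Only Outer has an odd count, so the point is inside Outer.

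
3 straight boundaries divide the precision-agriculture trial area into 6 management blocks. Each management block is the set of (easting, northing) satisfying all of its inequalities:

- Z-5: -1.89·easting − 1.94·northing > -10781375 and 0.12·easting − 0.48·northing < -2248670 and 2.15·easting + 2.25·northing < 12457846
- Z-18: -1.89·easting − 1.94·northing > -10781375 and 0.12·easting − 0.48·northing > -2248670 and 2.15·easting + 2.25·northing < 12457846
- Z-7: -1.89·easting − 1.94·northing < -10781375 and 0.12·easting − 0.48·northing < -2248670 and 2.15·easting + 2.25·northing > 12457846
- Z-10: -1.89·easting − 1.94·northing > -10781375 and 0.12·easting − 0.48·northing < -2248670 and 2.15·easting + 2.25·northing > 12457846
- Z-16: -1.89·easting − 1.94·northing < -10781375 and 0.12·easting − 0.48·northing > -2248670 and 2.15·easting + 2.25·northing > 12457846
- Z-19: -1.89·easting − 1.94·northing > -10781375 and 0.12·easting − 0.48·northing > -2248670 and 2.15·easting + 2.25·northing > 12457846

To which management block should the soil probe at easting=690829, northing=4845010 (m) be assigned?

-1.89·690829 − 1.94·4845010 = -10704986.210, which is > -10781375
0.12·690829 − 0.48·4845010 = -2242705.320, which is > -2248670
2.15·690829 + 2.25·4845010 = 12386554.850, which is < 12457846
This sign pattern matches Z-18.

Z-18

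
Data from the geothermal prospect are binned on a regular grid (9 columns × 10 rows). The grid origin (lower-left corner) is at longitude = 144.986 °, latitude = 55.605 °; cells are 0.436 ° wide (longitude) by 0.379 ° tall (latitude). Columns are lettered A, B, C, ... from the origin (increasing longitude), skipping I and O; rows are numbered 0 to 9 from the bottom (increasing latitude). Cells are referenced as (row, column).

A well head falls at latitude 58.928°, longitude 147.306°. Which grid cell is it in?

(8, F)

Column index: ⌊(147.306 − 144.986) / 0.436⌋ = ⌊5.321⌋ = 5 → column F
Row offset from origin: ⌊(58.928 − 55.605) / 0.379⌋ = ⌊8.768⌋ = 8 → row 8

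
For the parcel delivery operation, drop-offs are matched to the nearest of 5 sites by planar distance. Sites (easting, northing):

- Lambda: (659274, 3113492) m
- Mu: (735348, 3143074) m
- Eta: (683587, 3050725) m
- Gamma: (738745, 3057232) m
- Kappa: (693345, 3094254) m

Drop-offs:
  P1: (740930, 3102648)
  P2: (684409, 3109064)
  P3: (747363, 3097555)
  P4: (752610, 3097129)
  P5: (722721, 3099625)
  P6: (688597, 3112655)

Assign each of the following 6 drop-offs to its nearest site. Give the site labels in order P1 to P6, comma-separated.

Mu, Kappa, Gamma, Gamma, Kappa, Kappa

P1 → Mu (d²=1665420200.00)
P2 → Kappa (d²=299188196.00)
P3 → Gamma (d²=1700214253.00)
P4 → Gamma (d²=1784008834.00)
P5 → Kappa (d²=891797017.00)
P6 → Kappa (d²=361140305.00)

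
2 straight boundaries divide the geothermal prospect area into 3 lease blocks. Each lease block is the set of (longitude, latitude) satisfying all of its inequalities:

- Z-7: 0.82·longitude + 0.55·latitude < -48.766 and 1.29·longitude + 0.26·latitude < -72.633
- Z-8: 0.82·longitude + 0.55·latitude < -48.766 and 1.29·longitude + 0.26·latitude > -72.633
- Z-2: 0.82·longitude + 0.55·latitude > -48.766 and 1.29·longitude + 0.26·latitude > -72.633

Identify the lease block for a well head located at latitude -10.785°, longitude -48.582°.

Z-2

0.82·-48.582 + 0.55·-10.785 = -45.769, which is > -48.766
1.29·-48.582 + 0.26·-10.785 = -65.475, which is > -72.633
This sign pattern matches Z-2.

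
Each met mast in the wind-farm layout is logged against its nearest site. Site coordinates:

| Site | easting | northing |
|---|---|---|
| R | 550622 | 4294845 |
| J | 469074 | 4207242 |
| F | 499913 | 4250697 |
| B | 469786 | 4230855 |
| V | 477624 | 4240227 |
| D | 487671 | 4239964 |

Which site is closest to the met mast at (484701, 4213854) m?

J

Squared distances to each site:
R: 10905120322.000; J: 287921673.000; F: 1588811593.000; B: 511491226.000; V: 745619058.000; D: 690553000.000.
Minimum at J.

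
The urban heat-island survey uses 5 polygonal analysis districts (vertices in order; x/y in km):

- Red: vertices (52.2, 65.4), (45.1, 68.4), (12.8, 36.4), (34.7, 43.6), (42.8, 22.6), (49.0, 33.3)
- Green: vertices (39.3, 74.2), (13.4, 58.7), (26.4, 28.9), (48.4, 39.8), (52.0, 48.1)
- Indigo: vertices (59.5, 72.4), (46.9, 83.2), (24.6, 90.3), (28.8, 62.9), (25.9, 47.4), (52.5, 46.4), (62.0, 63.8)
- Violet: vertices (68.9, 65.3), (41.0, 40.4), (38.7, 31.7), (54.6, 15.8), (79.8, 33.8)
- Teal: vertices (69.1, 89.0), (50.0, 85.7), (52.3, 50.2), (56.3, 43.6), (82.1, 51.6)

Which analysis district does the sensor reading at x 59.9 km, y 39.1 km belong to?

Cast a ray rightward from (59.9, 39.1). For each polygon, the edges (by vertex number in listed order) whose endpoints lie on opposite sides of y = 39.1, where each meets that height, and whether that is right or left of the point:
Red: 2–3 at x≈15.53 (left), 3–4 at x≈21.01 (left), 4–5 at x≈36.44 (left), 6–1 at x≈49.58 (left) → 0 crossings.
Green: 2–3 at x≈21.95 (left), 3–4 at x≈46.99 (left) → 0 crossings.
Indigo: no edge straddles that height → 0 crossings.
Violet: 2–3 at x≈40.66 (left), 5–1 at x≈77.97 (right) → 1 crossing.
Teal: no edge straddles that height → 0 crossings.
Only Violet has an odd count, so the point is inside Violet.

Violet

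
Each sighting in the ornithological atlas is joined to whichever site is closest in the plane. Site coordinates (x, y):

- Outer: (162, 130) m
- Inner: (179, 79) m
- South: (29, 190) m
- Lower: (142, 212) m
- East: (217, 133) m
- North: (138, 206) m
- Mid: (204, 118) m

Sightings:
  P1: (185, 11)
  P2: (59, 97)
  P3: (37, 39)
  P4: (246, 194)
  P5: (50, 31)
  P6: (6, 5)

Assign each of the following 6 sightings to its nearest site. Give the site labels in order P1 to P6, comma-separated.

P1 → Inner (d²=4660.00)
P2 → South (d²=9549.00)
P3 → Inner (d²=21764.00)
P4 → East (d²=4562.00)
P5 → Inner (d²=18945.00)
P6 → South (d²=34754.00)

Inner, South, Inner, East, Inner, South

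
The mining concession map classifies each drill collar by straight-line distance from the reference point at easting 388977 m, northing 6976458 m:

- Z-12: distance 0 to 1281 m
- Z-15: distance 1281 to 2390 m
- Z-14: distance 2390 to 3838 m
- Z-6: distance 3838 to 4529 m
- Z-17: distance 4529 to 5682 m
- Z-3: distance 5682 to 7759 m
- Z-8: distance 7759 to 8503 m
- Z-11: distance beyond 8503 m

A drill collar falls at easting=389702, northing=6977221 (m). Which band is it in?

Z-12

Distance = √((389702−388977)² + (6977221−6976458)²) = √(525625.000 + 582169.000) = 1052.518 m.
0 ≤ 1052.518 < 1281 → Z-12.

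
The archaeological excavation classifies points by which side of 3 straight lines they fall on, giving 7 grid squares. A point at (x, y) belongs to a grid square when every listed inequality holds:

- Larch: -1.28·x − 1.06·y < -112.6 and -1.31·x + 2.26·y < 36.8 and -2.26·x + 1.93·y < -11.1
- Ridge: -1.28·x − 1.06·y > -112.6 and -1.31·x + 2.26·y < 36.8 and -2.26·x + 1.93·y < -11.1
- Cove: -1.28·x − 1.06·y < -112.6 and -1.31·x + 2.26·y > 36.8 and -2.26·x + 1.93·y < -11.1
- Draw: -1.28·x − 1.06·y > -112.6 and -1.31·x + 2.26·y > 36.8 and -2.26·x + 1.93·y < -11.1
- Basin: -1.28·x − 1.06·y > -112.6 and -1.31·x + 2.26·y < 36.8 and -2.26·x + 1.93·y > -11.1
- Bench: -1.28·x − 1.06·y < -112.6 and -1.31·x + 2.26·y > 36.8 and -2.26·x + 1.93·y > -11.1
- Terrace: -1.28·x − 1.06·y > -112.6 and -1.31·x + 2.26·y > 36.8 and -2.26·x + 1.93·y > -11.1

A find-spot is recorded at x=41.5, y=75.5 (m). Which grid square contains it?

-1.28·41.5 − 1.06·75.5 = -133.150, which is < -112.6
-1.31·41.5 + 2.26·75.5 = 116.265, which is > 36.8
-2.26·41.5 + 1.93·75.5 = 51.925, which is > -11.1
This sign pattern matches Bench.

Bench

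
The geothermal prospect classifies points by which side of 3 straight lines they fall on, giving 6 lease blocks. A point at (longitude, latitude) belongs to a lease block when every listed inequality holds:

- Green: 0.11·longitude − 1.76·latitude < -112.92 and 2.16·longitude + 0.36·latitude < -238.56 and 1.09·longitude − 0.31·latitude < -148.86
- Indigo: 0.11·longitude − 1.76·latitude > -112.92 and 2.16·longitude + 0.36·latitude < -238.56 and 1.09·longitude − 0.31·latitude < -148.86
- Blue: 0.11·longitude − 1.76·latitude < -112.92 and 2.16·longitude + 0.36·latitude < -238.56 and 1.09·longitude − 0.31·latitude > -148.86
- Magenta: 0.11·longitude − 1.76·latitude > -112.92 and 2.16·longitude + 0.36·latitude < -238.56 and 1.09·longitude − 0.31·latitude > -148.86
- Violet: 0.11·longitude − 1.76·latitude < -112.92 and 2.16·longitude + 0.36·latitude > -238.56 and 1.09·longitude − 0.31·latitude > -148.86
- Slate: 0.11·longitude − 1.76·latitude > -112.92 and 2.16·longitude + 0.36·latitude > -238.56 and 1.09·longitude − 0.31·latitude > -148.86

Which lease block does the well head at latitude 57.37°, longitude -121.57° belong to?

Green

0.11·-121.57 − 1.76·57.37 = -114.344, which is < -112.92
2.16·-121.57 + 0.36·57.37 = -241.938, which is < -238.56
1.09·-121.57 − 0.31·57.37 = -150.296, which is < -148.86
This sign pattern matches Green.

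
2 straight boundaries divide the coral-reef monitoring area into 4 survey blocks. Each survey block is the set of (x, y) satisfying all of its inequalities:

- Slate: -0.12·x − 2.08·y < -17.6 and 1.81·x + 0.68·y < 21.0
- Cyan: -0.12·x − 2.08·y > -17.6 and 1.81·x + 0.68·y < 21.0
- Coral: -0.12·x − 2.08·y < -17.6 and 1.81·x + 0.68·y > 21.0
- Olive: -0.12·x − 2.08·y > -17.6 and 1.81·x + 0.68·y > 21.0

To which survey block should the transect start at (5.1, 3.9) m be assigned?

Cyan

-0.12·5.1 − 2.08·3.9 = -8.724, which is > -17.6
1.81·5.1 + 0.68·3.9 = 11.883, which is < 21.0
This sign pattern matches Cyan.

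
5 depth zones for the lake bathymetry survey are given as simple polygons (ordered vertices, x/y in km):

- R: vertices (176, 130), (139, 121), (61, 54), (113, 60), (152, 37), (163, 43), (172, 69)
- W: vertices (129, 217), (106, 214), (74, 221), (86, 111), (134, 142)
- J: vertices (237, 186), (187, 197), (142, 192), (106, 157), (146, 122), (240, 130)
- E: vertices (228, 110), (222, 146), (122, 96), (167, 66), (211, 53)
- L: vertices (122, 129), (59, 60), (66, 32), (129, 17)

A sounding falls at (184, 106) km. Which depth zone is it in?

Cast a ray rightward from (184, 106). For each polygon, the edges (by vertex number in listed order) whose endpoints lie on opposite sides of y = 106, where each meets that height, and whether that is right or left of the point:
R: 2–3 at x≈121.5 (left), 7–1 at x≈174.4 (left) → 0 crossings.
W: no edge straddles that height → 0 crossings.
J: no edge straddles that height → 0 crossings.
E: 2–3 at x≈142.0 (left), 5–1 at x≈226.8 (right) → 1 crossing.
L: 1–2 at x≈101.0 (left), 4–1 at x≈123.4 (left) → 0 crossings.
Only E has an odd count, so the point is inside E.

E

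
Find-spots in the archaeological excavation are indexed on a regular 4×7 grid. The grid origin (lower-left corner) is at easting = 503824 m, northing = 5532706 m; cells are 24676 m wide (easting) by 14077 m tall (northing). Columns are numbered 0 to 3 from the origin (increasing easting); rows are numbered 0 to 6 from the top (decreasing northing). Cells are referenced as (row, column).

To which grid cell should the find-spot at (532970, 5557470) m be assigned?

Column index: ⌊(532970 − 503824) / 24676⌋ = ⌊1.181⌋ = 1
Row offset from origin: ⌊(5557470 − 5532706) / 14077⌋ = ⌊1.759⌋ = 1 → row 5 (counted from top)

(5, 1)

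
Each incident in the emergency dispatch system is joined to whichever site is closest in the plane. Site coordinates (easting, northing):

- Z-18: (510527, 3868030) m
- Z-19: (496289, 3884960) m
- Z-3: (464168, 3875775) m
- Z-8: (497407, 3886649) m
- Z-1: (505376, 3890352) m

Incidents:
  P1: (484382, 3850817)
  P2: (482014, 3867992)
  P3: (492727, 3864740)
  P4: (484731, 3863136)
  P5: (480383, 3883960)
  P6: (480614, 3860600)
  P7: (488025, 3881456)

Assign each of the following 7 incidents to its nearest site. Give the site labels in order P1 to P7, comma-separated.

Z-18, Z-3, Z-18, Z-3, Z-19, Z-3, Z-19

P1 → Z-18 (d²=979848394.00)
P2 → Z-3 (d²=379054805.00)
P3 → Z-18 (d²=327664100.00)
P4 → Z-3 (d²=582581290.00)
P5 → Z-19 (d²=254000836.00)
P6 → Z-3 (d²=500751541.00)
P7 → Z-19 (d²=80571712.00)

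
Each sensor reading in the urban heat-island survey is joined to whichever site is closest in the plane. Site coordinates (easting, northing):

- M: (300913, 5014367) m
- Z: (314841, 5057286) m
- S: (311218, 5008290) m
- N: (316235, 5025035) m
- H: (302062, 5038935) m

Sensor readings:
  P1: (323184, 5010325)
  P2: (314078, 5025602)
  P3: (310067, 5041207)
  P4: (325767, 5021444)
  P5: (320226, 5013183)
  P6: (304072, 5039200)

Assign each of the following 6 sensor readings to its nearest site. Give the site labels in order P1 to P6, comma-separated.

P1 → S (d²=147326381.00)
P2 → N (d²=4974138.00)
P3 → H (d²=69242009.00)
P4 → N (d²=103754305.00)
P5 → S (d²=105085513.00)
P6 → H (d²=4110325.00)

S, N, H, N, S, H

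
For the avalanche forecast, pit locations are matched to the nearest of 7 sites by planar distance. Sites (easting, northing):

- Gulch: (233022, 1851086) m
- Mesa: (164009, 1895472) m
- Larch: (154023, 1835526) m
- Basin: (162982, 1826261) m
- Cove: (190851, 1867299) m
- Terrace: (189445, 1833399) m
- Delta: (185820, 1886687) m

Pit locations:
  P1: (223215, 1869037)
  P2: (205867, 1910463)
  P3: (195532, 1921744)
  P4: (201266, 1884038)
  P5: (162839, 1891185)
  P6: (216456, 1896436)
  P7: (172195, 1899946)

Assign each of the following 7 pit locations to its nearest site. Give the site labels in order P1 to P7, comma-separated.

P1 → Gulch (d²=418415650.00)
P2 → Delta (d²=967180385.00)
P3 → Delta (d²=1323316193.00)
P4 → Delta (d²=245596117.00)
P5 → Mesa (d²=19747269.00)
P6 → Delta (d²=1033607497.00)
P7 → Mesa (d²=87027272.00)

Gulch, Delta, Delta, Delta, Mesa, Delta, Mesa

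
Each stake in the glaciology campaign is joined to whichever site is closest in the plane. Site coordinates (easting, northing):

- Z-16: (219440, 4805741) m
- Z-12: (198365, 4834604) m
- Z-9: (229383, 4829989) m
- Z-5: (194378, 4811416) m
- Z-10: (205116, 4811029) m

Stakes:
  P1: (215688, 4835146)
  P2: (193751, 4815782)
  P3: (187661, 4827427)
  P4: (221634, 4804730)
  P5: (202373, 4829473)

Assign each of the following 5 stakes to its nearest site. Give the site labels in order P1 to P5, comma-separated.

Z-9, Z-5, Z-12, Z-16, Z-12

P1 → Z-9 (d²=214147674.00)
P2 → Z-5 (d²=19455085.00)
P3 → Z-12 (d²=166084945.00)
P4 → Z-16 (d²=5835757.00)
P5 → Z-12 (d²=42391225.00)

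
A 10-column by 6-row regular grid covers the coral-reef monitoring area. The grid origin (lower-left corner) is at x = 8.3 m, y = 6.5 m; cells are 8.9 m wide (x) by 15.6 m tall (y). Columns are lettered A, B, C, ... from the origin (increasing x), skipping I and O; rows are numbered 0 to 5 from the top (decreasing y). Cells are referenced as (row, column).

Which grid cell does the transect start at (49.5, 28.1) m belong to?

Column index: ⌊(49.5 − 8.3) / 8.9⌋ = ⌊4.629⌋ = 4 → column E
Row offset from origin: ⌊(28.1 − 6.5) / 15.6⌋ = ⌊1.385⌋ = 1 → row 4 (counted from top)

(4, E)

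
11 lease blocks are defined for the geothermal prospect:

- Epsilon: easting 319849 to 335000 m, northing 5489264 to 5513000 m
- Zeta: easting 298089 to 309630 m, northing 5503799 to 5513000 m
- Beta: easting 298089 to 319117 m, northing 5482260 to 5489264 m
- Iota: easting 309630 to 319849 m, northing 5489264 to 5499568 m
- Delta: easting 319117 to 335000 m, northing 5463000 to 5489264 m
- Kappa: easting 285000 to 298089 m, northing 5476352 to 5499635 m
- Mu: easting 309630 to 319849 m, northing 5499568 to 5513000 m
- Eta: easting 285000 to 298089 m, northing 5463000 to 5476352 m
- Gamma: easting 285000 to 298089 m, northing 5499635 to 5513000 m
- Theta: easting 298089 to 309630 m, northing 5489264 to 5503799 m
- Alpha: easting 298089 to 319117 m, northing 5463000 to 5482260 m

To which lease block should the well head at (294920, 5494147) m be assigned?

The point has easting = 294920 and northing = 5494147.
Only Kappa satisfies 285000 ≤ easting ≤ 298089 and 5476352 ≤ northing ≤ 5499635.

Kappa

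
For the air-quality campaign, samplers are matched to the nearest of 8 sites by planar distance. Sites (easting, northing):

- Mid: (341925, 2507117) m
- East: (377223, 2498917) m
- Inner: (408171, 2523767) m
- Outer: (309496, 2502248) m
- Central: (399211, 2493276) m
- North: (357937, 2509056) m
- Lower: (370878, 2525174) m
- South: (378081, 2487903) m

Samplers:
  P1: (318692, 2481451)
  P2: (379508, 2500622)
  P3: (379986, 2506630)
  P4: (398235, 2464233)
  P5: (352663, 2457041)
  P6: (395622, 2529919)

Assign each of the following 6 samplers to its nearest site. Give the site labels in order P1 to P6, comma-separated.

P1 → Outer (d²=517081625.00)
P2 → East (d²=8128250.00)
P3 → East (d²=67124538.00)
P4 → Central (d²=844448425.00)
P5 → South (d²=1598537768.00)
P6 → Inner (d²=195324505.00)

Outer, East, East, Central, South, Inner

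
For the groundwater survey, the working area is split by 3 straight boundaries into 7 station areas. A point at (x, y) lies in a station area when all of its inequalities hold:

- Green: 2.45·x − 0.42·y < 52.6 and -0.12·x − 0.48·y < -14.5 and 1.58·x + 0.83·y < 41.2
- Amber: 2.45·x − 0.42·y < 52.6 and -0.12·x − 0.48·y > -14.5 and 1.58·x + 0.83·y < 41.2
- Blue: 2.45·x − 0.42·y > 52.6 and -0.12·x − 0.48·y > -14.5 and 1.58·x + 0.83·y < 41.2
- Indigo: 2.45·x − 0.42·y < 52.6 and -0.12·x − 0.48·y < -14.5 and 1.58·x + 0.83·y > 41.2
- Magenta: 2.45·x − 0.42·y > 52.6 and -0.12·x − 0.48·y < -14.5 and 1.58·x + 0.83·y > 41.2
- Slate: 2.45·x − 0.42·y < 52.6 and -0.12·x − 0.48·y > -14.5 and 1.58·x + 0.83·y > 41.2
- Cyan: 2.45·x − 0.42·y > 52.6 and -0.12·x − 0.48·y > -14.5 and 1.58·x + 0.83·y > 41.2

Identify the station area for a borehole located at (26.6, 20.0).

2.45·26.6 − 0.42·20.0 = 56.770, which is > 52.6
-0.12·26.6 − 0.48·20.0 = -12.792, which is > -14.5
1.58·26.6 + 0.83·20.0 = 58.628, which is > 41.2
This sign pattern matches Cyan.

Cyan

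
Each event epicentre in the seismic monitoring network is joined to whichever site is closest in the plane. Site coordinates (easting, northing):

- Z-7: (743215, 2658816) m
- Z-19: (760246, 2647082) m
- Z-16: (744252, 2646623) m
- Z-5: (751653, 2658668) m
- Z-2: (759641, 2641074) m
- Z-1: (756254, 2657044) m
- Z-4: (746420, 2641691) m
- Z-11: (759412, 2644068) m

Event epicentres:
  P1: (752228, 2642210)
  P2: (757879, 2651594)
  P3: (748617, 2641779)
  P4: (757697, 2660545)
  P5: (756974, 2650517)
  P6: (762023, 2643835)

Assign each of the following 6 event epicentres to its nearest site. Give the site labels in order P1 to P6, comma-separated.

Z-4, Z-19, Z-4, Z-1, Z-19, Z-11

P1 → Z-4 (d²=34002225.00)
P2 → Z-19 (d²=25960833.00)
P3 → Z-4 (d²=4834553.00)
P4 → Z-1 (d²=14339250.00)
P5 → Z-19 (d²=22505209.00)
P6 → Z-11 (d²=6871610.00)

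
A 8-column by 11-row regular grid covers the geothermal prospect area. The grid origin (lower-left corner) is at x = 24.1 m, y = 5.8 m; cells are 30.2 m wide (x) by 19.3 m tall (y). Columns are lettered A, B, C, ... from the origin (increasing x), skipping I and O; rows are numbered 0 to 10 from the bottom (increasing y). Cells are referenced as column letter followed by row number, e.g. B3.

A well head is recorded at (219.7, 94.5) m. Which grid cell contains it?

G4

Column index: ⌊(219.7 − 24.1) / 30.2⌋ = ⌊6.477⌋ = 6 → column G
Row offset from origin: ⌊(94.5 − 5.8) / 19.3⌋ = ⌊4.596⌋ = 4 → row 4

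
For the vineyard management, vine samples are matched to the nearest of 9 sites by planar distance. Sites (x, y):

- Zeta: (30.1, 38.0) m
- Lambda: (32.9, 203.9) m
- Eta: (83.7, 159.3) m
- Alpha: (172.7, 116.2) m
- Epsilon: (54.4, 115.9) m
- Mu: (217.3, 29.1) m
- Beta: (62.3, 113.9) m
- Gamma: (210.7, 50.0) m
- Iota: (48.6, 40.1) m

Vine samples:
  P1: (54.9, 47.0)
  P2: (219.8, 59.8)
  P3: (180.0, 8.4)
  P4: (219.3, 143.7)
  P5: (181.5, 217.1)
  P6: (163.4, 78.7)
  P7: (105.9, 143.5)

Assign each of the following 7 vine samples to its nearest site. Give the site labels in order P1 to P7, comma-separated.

P1 → Iota (d²=87.30)
P2 → Gamma (d²=178.85)
P3 → Mu (d²=1819.78)
P4 → Alpha (d²=2927.81)
P5 → Alpha (d²=10258.25)
P6 → Alpha (d²=1492.74)
P7 → Eta (d²=742.48)

Iota, Gamma, Mu, Alpha, Alpha, Alpha, Eta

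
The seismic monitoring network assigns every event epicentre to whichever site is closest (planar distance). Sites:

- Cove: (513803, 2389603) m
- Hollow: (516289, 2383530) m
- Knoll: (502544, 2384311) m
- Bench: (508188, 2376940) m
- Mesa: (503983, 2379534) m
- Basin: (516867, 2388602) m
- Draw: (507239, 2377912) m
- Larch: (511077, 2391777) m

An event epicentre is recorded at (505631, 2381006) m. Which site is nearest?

Mesa

Squared distances to each site:
Cove: 140689993.000; Hollow: 119963540.000; Knoll: 20452594.000; Bench: 23070605.000; Mesa: 4882688.000; Basin: 183946912.000; Draw: 12158500.000; Larch: 145673357.000.
Minimum at Mesa.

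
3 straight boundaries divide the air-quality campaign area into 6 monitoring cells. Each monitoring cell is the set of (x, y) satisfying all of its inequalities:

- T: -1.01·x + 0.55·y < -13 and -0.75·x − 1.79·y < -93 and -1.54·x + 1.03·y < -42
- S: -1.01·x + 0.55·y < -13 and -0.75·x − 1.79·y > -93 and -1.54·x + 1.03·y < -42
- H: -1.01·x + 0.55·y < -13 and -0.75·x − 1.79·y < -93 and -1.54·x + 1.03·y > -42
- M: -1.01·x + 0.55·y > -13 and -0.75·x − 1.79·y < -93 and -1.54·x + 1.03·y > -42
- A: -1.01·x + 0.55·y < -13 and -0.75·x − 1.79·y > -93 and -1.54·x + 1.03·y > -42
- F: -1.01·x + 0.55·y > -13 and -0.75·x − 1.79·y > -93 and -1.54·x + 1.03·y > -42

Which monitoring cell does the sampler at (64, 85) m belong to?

H

-1.01·64 + 0.55·85 = -17.890, which is < -13
-0.75·64 − 1.79·85 = -200.150, which is < -93
-1.54·64 + 1.03·85 = -11.010, which is > -42
This sign pattern matches H.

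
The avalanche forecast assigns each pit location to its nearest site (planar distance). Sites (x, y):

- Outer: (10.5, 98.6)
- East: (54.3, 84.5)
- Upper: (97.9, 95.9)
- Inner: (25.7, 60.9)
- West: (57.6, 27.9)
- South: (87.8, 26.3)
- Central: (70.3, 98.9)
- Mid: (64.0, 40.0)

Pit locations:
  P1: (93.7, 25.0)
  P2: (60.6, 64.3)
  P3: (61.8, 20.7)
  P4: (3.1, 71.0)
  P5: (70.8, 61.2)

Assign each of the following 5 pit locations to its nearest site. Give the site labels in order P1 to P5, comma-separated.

P1 → South (d²=36.50)
P2 → East (d²=447.73)
P3 → West (d²=69.48)
P4 → Inner (d²=612.77)
P5 → Mid (d²=495.68)

South, East, West, Inner, Mid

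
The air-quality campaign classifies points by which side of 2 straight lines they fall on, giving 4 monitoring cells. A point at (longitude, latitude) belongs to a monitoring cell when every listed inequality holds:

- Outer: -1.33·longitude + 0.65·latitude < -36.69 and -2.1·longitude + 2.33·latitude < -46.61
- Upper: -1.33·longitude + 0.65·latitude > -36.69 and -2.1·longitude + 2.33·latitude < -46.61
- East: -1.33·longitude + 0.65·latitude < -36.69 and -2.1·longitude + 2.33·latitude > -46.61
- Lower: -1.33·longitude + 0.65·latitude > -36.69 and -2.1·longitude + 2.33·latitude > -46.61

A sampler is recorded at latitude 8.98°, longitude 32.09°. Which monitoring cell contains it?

-1.33·32.09 + 0.65·8.98 = -36.843, which is < -36.69
-2.1·32.09 + 2.33·8.98 = -46.466, which is > -46.61
This sign pattern matches East.

East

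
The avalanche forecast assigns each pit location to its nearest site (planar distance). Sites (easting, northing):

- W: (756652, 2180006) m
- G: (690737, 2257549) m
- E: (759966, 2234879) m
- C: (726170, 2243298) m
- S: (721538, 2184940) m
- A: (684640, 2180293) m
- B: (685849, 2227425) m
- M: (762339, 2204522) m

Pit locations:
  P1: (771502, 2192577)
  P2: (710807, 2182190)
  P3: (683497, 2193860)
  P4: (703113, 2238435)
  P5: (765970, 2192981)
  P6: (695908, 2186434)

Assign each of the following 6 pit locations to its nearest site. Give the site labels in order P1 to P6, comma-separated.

M, S, A, B, M, A

P1 → M (d²=226643594.00)
P2 → S (d²=122716861.00)
P3 → A (d²=185369938.00)
P4 → B (d²=419265796.00)
P5 → M (d²=146378842.00)
P6 → A (d²=164679705.00)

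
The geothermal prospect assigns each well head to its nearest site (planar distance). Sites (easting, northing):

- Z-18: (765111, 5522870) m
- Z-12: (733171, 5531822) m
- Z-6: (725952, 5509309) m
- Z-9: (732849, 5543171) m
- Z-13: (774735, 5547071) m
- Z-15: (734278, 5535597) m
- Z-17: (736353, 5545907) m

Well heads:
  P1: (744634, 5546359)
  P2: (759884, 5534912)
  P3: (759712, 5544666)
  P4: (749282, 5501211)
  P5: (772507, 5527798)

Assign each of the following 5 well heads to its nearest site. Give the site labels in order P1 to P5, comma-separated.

Z-17, Z-18, Z-13, Z-6, Z-18

P1 → Z-17 (d²=68779265.00)
P2 → Z-18 (d²=172331293.00)
P3 → Z-13 (d²=231474554.00)
P4 → Z-6 (d²=609866504.00)
P5 → Z-18 (d²=78986000.00)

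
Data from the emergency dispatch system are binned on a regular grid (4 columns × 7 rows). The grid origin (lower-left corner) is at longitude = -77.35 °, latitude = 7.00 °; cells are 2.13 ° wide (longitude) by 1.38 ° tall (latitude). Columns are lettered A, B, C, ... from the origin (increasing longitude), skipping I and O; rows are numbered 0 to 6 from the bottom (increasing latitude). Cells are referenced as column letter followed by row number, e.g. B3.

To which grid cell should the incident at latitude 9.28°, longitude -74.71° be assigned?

B1

Column index: ⌊(-74.71 − -77.35) / 2.13⌋ = ⌊1.239⌋ = 1 → column B
Row offset from origin: ⌊(9.28 − 7.00) / 1.38⌋ = ⌊1.652⌋ = 1 → row 1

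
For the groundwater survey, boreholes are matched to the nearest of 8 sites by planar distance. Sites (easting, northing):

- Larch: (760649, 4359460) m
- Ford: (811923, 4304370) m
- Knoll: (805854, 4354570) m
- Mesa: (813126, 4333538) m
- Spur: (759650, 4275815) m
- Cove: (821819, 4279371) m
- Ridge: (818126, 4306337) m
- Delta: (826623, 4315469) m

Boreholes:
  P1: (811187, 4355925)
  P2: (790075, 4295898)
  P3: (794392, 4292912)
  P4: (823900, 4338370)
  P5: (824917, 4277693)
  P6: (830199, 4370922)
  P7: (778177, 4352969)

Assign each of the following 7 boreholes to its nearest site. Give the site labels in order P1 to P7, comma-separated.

Knoll, Ford, Ford, Mesa, Cove, Knoll, Larch

P1 → Knoll (d²=30276914.00)
P2 → Ford (d²=549109888.00)
P3 → Ford (d²=438621725.00)
P4 → Mesa (d²=139427300.00)
P5 → Cove (d²=12413288.00)
P6 → Knoll (d²=860066929.00)
P7 → Larch (d²=349363865.00)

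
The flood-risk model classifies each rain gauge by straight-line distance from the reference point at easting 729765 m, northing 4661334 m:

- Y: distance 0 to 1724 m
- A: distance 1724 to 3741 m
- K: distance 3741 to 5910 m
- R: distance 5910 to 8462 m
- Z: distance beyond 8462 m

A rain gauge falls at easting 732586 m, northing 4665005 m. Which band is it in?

Distance = √((732586−729765)² + (4665005−4661334)²) = √(7958041.000 + 13476241.000) = 4629.717 m.
3741 ≤ 4629.717 < 5910 → K.

K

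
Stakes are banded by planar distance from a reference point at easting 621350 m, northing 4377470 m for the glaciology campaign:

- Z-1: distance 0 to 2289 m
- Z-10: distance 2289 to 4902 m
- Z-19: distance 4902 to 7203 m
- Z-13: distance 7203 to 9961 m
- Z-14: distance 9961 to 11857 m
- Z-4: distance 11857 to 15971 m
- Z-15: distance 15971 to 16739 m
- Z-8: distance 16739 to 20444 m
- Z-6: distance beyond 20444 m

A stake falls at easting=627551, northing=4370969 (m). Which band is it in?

Distance = √((627551−621350)² + (4370969−4377470)²) = √(38452401.000 + 42263001.000) = 8984.175 m.
7203 ≤ 8984.175 < 9961 → Z-13.

Z-13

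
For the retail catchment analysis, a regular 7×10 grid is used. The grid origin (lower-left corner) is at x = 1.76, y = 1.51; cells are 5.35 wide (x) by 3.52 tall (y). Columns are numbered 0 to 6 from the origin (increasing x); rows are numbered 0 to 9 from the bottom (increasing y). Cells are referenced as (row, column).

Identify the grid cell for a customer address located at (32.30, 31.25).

(8, 5)

Column index: ⌊(32.30 − 1.76) / 5.35⌋ = ⌊5.708⌋ = 5
Row offset from origin: ⌊(31.25 − 1.51) / 3.52⌋ = ⌊8.449⌋ = 8 → row 8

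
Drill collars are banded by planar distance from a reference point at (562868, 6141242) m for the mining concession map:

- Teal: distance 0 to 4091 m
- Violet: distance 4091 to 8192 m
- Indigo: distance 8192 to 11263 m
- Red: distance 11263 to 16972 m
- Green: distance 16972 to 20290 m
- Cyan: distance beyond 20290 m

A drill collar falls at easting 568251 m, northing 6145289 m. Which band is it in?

Distance = √((568251−562868)² + (6145289−6141242)²) = √(28976689.000 + 16378209.000) = 6734.605 m.
4091 ≤ 6734.605 < 8192 → Violet.

Violet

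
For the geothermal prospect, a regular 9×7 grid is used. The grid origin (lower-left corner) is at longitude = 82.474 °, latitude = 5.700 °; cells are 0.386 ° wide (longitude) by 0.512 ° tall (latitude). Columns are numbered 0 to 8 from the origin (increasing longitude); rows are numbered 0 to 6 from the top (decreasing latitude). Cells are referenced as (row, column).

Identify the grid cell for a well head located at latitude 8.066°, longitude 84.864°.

(2, 6)

Column index: ⌊(84.864 − 82.474) / 0.386⌋ = ⌊6.192⌋ = 6
Row offset from origin: ⌊(8.066 − 5.700) / 0.512⌋ = ⌊4.621⌋ = 4 → row 2 (counted from top)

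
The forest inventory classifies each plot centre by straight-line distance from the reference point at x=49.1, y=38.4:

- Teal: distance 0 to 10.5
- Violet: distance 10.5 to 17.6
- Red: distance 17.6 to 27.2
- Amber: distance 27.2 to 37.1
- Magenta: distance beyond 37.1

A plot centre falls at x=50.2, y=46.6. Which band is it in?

Teal

Distance = √((50.2−49.1)² + (46.6−38.4)²) = √(1.210 + 67.240) = 8.273.
0 ≤ 8.273 < 10.5 → Teal.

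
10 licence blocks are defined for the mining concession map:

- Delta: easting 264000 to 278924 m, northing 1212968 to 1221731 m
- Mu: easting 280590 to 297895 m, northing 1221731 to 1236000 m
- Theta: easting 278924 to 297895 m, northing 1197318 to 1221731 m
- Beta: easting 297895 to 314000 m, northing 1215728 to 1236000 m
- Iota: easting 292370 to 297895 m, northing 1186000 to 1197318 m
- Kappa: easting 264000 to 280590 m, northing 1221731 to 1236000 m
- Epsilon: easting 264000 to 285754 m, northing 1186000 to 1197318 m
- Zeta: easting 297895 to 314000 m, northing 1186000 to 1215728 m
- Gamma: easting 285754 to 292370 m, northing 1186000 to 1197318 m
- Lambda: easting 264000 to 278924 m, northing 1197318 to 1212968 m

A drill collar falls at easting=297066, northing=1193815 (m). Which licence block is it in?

The point has easting = 297066 and northing = 1193815.
Only Iota satisfies 292370 ≤ easting ≤ 297895 and 1186000 ≤ northing ≤ 1197318.

Iota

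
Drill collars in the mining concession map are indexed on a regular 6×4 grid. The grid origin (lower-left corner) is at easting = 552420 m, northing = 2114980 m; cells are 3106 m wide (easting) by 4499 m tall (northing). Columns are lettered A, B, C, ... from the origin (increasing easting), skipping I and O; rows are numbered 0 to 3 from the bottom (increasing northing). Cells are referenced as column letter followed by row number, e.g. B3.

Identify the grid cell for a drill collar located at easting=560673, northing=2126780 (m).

Column index: ⌊(560673 − 552420) / 3106⌋ = ⌊2.657⌋ = 2 → column C
Row offset from origin: ⌊(2126780 − 2114980) / 4499⌋ = ⌊2.623⌋ = 2 → row 2

C2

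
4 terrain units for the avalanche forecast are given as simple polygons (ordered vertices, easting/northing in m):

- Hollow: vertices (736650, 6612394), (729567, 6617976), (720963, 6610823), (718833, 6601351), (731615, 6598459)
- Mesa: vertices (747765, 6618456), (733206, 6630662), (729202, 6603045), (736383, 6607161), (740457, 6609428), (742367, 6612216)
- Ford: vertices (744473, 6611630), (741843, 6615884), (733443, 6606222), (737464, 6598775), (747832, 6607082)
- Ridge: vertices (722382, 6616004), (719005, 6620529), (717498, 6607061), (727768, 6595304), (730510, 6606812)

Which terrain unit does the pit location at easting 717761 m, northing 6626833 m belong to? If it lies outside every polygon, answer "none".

Cast a ray rightward from (717761, 6626833). For each polygon, the edges (by vertex number in listed order) whose endpoints lie on opposite sides of northing = 6626833, where each meets that height, and whether that is right or left of the point:
Hollow: no edge straddles that height → 0 crossings.
Mesa: 1–2 at easting≈737773.1 (right), 2–3 at easting≈732650.9 (right) → 2 crossings.
Ford: no edge straddles that height → 0 crossings.
Ridge: no edge straddles that height → 0 crossings.
All counts are even, so the point lies outside every listed polygon.

none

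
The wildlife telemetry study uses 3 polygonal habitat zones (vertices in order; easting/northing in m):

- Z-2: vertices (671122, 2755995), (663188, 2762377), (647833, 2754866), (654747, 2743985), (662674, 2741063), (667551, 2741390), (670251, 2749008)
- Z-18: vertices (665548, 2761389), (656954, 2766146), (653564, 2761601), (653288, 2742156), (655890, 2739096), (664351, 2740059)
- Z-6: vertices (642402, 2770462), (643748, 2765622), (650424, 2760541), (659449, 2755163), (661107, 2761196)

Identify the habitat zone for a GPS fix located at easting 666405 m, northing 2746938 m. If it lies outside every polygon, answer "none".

Cast a ray rightward from (666405, 2746938). For each polygon, the edges (by vertex number in listed order) whose endpoints lie on opposite sides of northing = 2746938, where each meets that height, and whether that is right or left of the point:
Z-2: 3–4 at easting≈652870.6 (left), 6–7 at easting≈669517.3 (right) → 1 crossing.
Z-18: 3–4 at easting≈653355.9 (left), 6–1 at easting≈664737.0 (left) → 0 crossings.
Z-6: no edge straddles that height → 0 crossings.
Only Z-2 has an odd count, so the point is inside Z-2.

Z-2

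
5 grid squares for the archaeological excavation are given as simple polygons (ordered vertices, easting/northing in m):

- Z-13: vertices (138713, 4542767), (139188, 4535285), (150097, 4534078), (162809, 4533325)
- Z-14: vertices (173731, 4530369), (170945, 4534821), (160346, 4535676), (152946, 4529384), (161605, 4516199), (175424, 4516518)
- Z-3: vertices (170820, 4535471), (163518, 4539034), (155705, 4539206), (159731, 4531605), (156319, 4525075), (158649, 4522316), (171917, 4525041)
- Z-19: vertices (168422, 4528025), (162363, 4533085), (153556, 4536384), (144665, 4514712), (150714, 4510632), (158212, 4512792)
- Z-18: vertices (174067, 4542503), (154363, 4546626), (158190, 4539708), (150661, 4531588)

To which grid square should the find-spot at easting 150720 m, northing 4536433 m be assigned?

Cast a ray rightward from (150720, 4536433). For each polygon, the edges (by vertex number in listed order) whose endpoints lie on opposite sides of northing = 4536433, where each meets that height, and whether that is right or left of the point:
Z-13: 1–2 at easting≈139115.1 (left), 4–1 at easting≈154877.4 (right) → 1 crossing.
Z-14: no edge straddles that height → 0 crossings.
Z-3: 1–2 at easting≈168848.5 (right), 3–4 at easting≈157173.8 (right) → 2 crossings.
Z-19: no edge straddles that height → 0 crossings.
Z-18: 3–4 at easting≈155153.4 (right), 4–1 at easting≈161050.6 (right) → 2 crossings.
Only Z-13 has an odd count, so the point is inside Z-13.

Z-13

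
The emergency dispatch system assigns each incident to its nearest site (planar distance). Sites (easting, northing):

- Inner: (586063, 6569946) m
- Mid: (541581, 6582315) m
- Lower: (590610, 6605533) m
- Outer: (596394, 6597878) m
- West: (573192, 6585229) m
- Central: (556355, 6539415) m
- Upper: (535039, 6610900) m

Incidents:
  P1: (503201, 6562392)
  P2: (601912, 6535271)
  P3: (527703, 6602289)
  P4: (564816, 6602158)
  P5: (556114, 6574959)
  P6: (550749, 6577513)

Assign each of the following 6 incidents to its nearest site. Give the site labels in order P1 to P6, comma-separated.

P1 → Mid (d²=1869950329.00)
P2 → Inner (d²=1453546426.00)
P3 → Upper (d²=127966217.00)
P4 → West (d²=356748417.00)
P5 → Mid (d²=265318825.00)
P6 → Mid (d²=107111428.00)

Mid, Inner, Upper, West, Mid, Mid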